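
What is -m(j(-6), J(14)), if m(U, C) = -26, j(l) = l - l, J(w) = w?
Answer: 26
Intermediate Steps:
j(l) = 0
-m(j(-6), J(14)) = -1*(-26) = 26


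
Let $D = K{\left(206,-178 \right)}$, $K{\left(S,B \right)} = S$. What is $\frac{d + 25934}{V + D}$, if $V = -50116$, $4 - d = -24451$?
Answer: $- \frac{50389}{49910} \approx -1.0096$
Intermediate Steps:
$d = 24455$ ($d = 4 - -24451 = 4 + 24451 = 24455$)
$D = 206$
$\frac{d + 25934}{V + D} = \frac{24455 + 25934}{-50116 + 206} = \frac{50389}{-49910} = 50389 \left(- \frac{1}{49910}\right) = - \frac{50389}{49910}$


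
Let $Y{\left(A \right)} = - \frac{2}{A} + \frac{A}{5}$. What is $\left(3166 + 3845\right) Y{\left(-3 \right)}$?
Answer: $\frac{2337}{5} \approx 467.4$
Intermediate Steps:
$Y{\left(A \right)} = - \frac{2}{A} + \frac{A}{5}$ ($Y{\left(A \right)} = - \frac{2}{A} + A \frac{1}{5} = - \frac{2}{A} + \frac{A}{5}$)
$\left(3166 + 3845\right) Y{\left(-3 \right)} = \left(3166 + 3845\right) \left(- \frac{2}{-3} + \frac{1}{5} \left(-3\right)\right) = 7011 \left(\left(-2\right) \left(- \frac{1}{3}\right) - \frac{3}{5}\right) = 7011 \left(\frac{2}{3} - \frac{3}{5}\right) = 7011 \cdot \frac{1}{15} = \frac{2337}{5}$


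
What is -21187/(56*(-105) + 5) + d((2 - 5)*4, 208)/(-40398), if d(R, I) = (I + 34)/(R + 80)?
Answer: 29100311609/8069500500 ≈ 3.6062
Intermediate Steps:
d(R, I) = (34 + I)/(80 + R)
-21187/(56*(-105) + 5) + d((2 - 5)*4, 208)/(-40398) = -21187/(56*(-105) + 5) + ((34 + 208)/(80 + (2 - 5)*4))/(-40398) = -21187/(-5880 + 5) + (242/(80 - 3*4))*(-1/40398) = -21187/(-5875) + (242/(80 - 12))*(-1/40398) = -21187*(-1/5875) + (242/68)*(-1/40398) = 21187/5875 + ((1/68)*242)*(-1/40398) = 21187/5875 + (121/34)*(-1/40398) = 21187/5875 - 121/1373532 = 29100311609/8069500500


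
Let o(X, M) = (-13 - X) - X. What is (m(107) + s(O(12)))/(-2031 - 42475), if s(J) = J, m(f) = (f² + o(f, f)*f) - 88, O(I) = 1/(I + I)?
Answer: 310271/1068144 ≈ 0.29048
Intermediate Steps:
o(X, M) = -13 - 2*X
O(I) = 1/(2*I)
m(f) = -88 + f² + f*(-13 - 2*f) (m(f) = (f² + (-13 - 2*f)*f) - 88 = (f² + f*(-13 - 2*f)) - 88 = -88 + f² + f*(-13 - 2*f))
(m(107) + s(O(12)))/(-2031 - 42475) = ((-88 - 1*107² - 13*107) + (½)/12)/(-2031 - 42475) = ((-88 - 1*11449 - 1391) + (½)*(1/12))/(-44506) = ((-88 - 11449 - 1391) + 1/24)*(-1/44506) = (-12928 + 1/24)*(-1/44506) = -310271/24*(-1/44506) = 310271/1068144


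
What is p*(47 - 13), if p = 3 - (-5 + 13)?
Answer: -170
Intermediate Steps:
p = -5 (p = 3 - 1*8 = 3 - 8 = -5)
p*(47 - 13) = -5*(47 - 13) = -5*34 = -170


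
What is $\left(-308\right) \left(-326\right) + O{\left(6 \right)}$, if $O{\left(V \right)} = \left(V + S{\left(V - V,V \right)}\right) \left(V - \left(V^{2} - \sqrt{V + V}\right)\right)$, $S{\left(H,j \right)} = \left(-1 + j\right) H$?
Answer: $100228 + 12 \sqrt{3} \approx 1.0025 \cdot 10^{5}$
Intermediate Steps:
$S{\left(H,j \right)} = H \left(-1 + j\right)$
$O{\left(V \right)} = V \left(V - V^{2} + \sqrt{2} \sqrt{V}\right)$ ($O{\left(V \right)} = \left(V + \left(V - V\right) \left(-1 + V\right)\right) \left(V - \left(V^{2} - \sqrt{V + V}\right)\right) = \left(V + 0 \left(-1 + V\right)\right) \left(V - \left(V^{2} - \sqrt{2} \sqrt{V}\right)\right) = \left(V + 0\right) \left(V + \left(\sqrt{2} \sqrt{V} - V^{2}\right)\right) = V \left(V + \left(- V^{2} + \sqrt{2} \sqrt{V}\right)\right) = V \left(V - V^{2} + \sqrt{2} \sqrt{V}\right)$)
$\left(-308\right) \left(-326\right) + O{\left(6 \right)} = \left(-308\right) \left(-326\right) + \left(6^{2} - 6^{3} + \sqrt{2} \cdot 6^{\frac{3}{2}}\right) = 100408 + \left(36 - 216 + \sqrt{2} \cdot 6 \sqrt{6}\right) = 100408 + \left(36 - 216 + 12 \sqrt{3}\right) = 100408 - \left(180 - 12 \sqrt{3}\right) = 100228 + 12 \sqrt{3}$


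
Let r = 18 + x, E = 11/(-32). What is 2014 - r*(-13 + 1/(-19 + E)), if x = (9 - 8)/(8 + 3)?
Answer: 15321047/6809 ≈ 2250.1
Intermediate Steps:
x = 1/11 ≈ 0.090909
E = -11/32 (E = 11*(-1/32) = -11/32 ≈ -0.34375)
r = 199/11 (r = 18 + 1/11 = 199/11 ≈ 18.091)
2014 - r*(-13 + 1/(-19 + E)) = 2014 - 199*(-13 + 1/(-19 - 11/32))/11 = 2014 - 199*(-13 + 1/(-619/32))/11 = 2014 - 199*(-13 - 32/619)/11 = 2014 - 199*(-8079)/(11*619) = 2014 - 1*(-1607721/6809) = 2014 + 1607721/6809 = 15321047/6809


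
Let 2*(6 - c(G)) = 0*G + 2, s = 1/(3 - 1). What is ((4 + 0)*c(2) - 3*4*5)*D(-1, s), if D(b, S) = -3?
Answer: 120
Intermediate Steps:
s = ½ (s = 1/2 = ½ ≈ 0.50000)
c(G) = 5 (c(G) = 6 - (0*G + 2)/2 = 6 - (0 + 2)/2 = 6 - ½*2 = 6 - 1 = 5)
((4 + 0)*c(2) - 3*4*5)*D(-1, s) = ((4 + 0)*5 - 3*4*5)*(-3) = (4*5 - 12*5)*(-3) = (20 - 60)*(-3) = -40*(-3) = 120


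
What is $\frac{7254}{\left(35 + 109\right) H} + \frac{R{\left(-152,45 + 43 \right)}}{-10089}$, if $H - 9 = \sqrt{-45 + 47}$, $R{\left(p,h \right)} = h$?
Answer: $\frac{36537187}{6376248} - \frac{403 \sqrt{2}}{632} \approx 4.8284$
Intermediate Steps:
$H = 9 + \sqrt{2}$ ($H = 9 + \sqrt{-45 + 47} = 9 + \sqrt{2} \approx 10.414$)
$\frac{7254}{\left(35 + 109\right) H} + \frac{R{\left(-152,45 + 43 \right)}}{-10089} = \frac{7254}{\left(35 + 109\right) \left(9 + \sqrt{2}\right)} + \frac{45 + 43}{-10089} = \frac{7254}{144 \left(9 + \sqrt{2}\right)} + 88 \left(- \frac{1}{10089}\right) = \frac{7254}{1296 + 144 \sqrt{2}} - \frac{88}{10089} = - \frac{88}{10089} + \frac{7254}{1296 + 144 \sqrt{2}}$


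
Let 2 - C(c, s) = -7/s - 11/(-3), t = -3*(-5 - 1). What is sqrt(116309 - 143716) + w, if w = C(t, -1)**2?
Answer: 676/9 + I*sqrt(27407) ≈ 75.111 + 165.55*I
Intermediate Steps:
t = 18 (t = -3*(-6) = 18)
C(c, s) = -5/3 + 7/s (C(c, s) = 2 - (-7/s - 11/(-3)) = 2 - (-7/s - 11*(-1/3)) = 2 - (-7/s + 11/3) = 2 - (11/3 - 7/s) = 2 + (-11/3 + 7/s) = -5/3 + 7/s)
w = 676/9 (w = (-5/3 + 7/(-1))**2 = (-5/3 + 7*(-1))**2 = (-5/3 - 7)**2 = (-26/3)**2 = 676/9 ≈ 75.111)
sqrt(116309 - 143716) + w = sqrt(116309 - 143716) + 676/9 = sqrt(-27407) + 676/9 = I*sqrt(27407) + 676/9 = 676/9 + I*sqrt(27407)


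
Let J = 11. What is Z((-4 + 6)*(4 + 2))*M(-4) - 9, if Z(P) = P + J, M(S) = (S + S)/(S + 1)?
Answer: 157/3 ≈ 52.333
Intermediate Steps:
M(S) = 2*S/(1 + S) (M(S) = (2*S)/(1 + S) = 2*S/(1 + S))
Z(P) = 11 + P (Z(P) = P + 11 = 11 + P)
Z((-4 + 6)*(4 + 2))*M(-4) - 9 = (11 + (-4 + 6)*(4 + 2))*(2*(-4)/(1 - 4)) - 9 = (11 + 2*6)*(2*(-4)/(-3)) - 9 = (11 + 12)*(2*(-4)*(-⅓)) - 9 = 23*(8/3) - 9 = 184/3 - 9 = 157/3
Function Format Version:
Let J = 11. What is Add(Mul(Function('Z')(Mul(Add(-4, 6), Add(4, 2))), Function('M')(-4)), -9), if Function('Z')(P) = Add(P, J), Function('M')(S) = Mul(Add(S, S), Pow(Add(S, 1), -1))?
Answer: Rational(157, 3) ≈ 52.333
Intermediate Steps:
Function('M')(S) = Mul(2, S, Pow(Add(1, S), -1)) (Function('M')(S) = Mul(Mul(2, S), Pow(Add(1, S), -1)) = Mul(2, S, Pow(Add(1, S), -1)))
Function('Z')(P) = Add(11, P) (Function('Z')(P) = Add(P, 11) = Add(11, P))
Add(Mul(Function('Z')(Mul(Add(-4, 6), Add(4, 2))), Function('M')(-4)), -9) = Add(Mul(Add(11, Mul(Add(-4, 6), Add(4, 2))), Mul(2, -4, Pow(Add(1, -4), -1))), -9) = Add(Mul(Add(11, Mul(2, 6)), Mul(2, -4, Pow(-3, -1))), -9) = Add(Mul(Add(11, 12), Mul(2, -4, Rational(-1, 3))), -9) = Add(Mul(23, Rational(8, 3)), -9) = Add(Rational(184, 3), -9) = Rational(157, 3)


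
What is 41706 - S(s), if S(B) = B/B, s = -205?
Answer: 41705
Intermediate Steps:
S(B) = 1
41706 - S(s) = 41706 - 1*1 = 41706 - 1 = 41705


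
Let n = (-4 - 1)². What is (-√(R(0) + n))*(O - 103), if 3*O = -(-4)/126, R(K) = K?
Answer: 97325/189 ≈ 514.95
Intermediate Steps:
n = 25 (n = (-5)² = 25)
O = 2/189 (O = (-(-4)/126)/3 = (-1*(-2/63))/3 = (⅓)*(2/63) = 2/189 ≈ 0.010582)
(-√(R(0) + n))*(O - 103) = (-√(0 + 25))*(2/189 - 103) = -√25*(-19465/189) = -1*5*(-19465/189) = -5*(-19465/189) = 97325/189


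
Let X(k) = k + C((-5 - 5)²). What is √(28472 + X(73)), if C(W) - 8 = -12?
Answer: √28541 ≈ 168.94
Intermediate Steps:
C(W) = -4 (C(W) = 8 - 12 = -4)
X(k) = -4 + k (X(k) = k - 4 = -4 + k)
√(28472 + X(73)) = √(28472 + (-4 + 73)) = √(28472 + 69) = √28541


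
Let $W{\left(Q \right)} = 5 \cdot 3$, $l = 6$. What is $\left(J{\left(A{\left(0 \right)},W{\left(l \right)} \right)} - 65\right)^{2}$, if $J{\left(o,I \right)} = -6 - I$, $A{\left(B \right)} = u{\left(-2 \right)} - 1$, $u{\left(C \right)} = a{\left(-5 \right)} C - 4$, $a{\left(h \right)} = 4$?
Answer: $7396$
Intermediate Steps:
$u{\left(C \right)} = -4 + 4 C$ ($u{\left(C \right)} = 4 C - 4 = -4 + 4 C$)
$W{\left(Q \right)} = 15$
$A{\left(B \right)} = -13$ ($A{\left(B \right)} = \left(-4 + 4 \left(-2\right)\right) - 1 = \left(-4 - 8\right) - 1 = -12 - 1 = -13$)
$\left(J{\left(A{\left(0 \right)},W{\left(l \right)} \right)} - 65\right)^{2} = \left(\left(-6 - 15\right) - 65\right)^{2} = \left(-21 - 65\right)^{2} = \left(-86\right)^{2} = 7396$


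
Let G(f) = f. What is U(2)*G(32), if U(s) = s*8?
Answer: 512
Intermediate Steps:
U(s) = 8*s
U(2)*G(32) = (8*2)*32 = 16*32 = 512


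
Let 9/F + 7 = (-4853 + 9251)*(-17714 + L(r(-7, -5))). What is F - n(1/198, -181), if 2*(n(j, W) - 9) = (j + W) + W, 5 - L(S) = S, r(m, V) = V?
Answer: 5303272232525/30833430804 ≈ 172.00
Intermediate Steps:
L(S) = 5 - S
F = -9/77862199 (F = 9/(-7 + (-4853 + 9251)*(-17714 + (5 - 1*(-5)))) = 9/(-7 + 4398*(-17714 + (5 + 5))) = 9/(-7 + 4398*(-17714 + 10)) = 9/(-7 + 4398*(-17704)) = 9/(-7 - 77862192) = 9/(-77862199) = 9*(-1/77862199) = -9/77862199 ≈ -1.1559e-7)
n(j, W) = 9 + W + j/2 (n(j, W) = 9 + ((j + W) + W)/2 = 9 + ((W + j) + W)/2 = 9 + (j + 2*W)/2 = 9 + (W + j/2) = 9 + W + j/2)
F - n(1/198, -181) = -9/77862199 - (9 - 181 + (1/2)/198) = -9/77862199 - (9 - 181 + (1/2)*(1/198)) = -9/77862199 - (9 - 181 + 1/396) = -9/77862199 - 1*(-68111/396) = -9/77862199 + 68111/396 = 5303272232525/30833430804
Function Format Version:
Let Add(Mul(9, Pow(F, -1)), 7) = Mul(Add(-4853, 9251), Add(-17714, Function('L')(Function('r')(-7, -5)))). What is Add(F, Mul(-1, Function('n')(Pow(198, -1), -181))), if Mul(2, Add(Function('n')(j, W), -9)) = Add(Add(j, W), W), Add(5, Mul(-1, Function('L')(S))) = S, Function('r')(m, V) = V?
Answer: Rational(5303272232525, 30833430804) ≈ 172.00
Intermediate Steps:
Function('L')(S) = Add(5, Mul(-1, S))
F = Rational(-9, 77862199) (F = Mul(9, Pow(Add(-7, Mul(Add(-4853, 9251), Add(-17714, Add(5, Mul(-1, -5))))), -1)) = Mul(9, Pow(Add(-7, Mul(4398, Add(-17714, Add(5, 5)))), -1)) = Mul(9, Pow(Add(-7, Mul(4398, Add(-17714, 10))), -1)) = Mul(9, Pow(Add(-7, Mul(4398, -17704)), -1)) = Mul(9, Pow(Add(-7, -77862192), -1)) = Mul(9, Pow(-77862199, -1)) = Mul(9, Rational(-1, 77862199)) = Rational(-9, 77862199) ≈ -1.1559e-7)
Function('n')(j, W) = Add(9, W, Mul(Rational(1, 2), j)) (Function('n')(j, W) = Add(9, Mul(Rational(1, 2), Add(Add(j, W), W))) = Add(9, Mul(Rational(1, 2), Add(Add(W, j), W))) = Add(9, Mul(Rational(1, 2), Add(j, Mul(2, W)))) = Add(9, Add(W, Mul(Rational(1, 2), j))) = Add(9, W, Mul(Rational(1, 2), j)))
Add(F, Mul(-1, Function('n')(Pow(198, -1), -181))) = Add(Rational(-9, 77862199), Mul(-1, Add(9, -181, Mul(Rational(1, 2), Pow(198, -1))))) = Add(Rational(-9, 77862199), Mul(-1, Add(9, -181, Mul(Rational(1, 2), Rational(1, 198))))) = Add(Rational(-9, 77862199), Mul(-1, Add(9, -181, Rational(1, 396)))) = Add(Rational(-9, 77862199), Mul(-1, Rational(-68111, 396))) = Add(Rational(-9, 77862199), Rational(68111, 396)) = Rational(5303272232525, 30833430804)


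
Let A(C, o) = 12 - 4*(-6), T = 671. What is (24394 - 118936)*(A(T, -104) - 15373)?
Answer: 1449990654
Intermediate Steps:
A(C, o) = 36 (A(C, o) = 12 + 24 = 36)
(24394 - 118936)*(A(T, -104) - 15373) = (24394 - 118936)*(36 - 15373) = -94542*(-15337) = 1449990654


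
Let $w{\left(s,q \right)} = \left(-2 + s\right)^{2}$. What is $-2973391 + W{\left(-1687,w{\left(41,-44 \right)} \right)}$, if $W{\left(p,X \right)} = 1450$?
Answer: $-2971941$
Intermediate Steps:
$-2973391 + W{\left(-1687,w{\left(41,-44 \right)} \right)} = -2973391 + 1450 = -2971941$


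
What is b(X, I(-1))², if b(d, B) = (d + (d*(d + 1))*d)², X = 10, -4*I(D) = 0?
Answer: 1518070410000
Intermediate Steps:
I(D) = 0 (I(D) = -¼*0 = 0)
b(d, B) = (d + d²*(1 + d))² (b(d, B) = (d + (d*(1 + d))*d)² = (d + d²*(1 + d))²)
b(X, I(-1))² = (10²*(1 + 10 + 10²)²)² = (100*(1 + 10 + 100)²)² = (100*111²)² = (100*12321)² = 1232100² = 1518070410000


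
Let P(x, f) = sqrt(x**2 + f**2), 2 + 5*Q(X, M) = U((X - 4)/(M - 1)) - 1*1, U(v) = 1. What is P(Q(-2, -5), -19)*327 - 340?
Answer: -340 + 327*sqrt(9029)/5 ≈ 5874.4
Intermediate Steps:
Q(X, M) = -2/5 (Q(X, M) = -2/5 + (1 - 1*1)/5 = -2/5 + (1 - 1)/5 = -2/5 + (1/5)*0 = -2/5 + 0 = -2/5)
P(x, f) = sqrt(f**2 + x**2)
P(Q(-2, -5), -19)*327 - 340 = sqrt((-19)**2 + (-2/5)**2)*327 - 340 = sqrt(361 + 4/25)*327 - 340 = sqrt(9029/25)*327 - 340 = (sqrt(9029)/5)*327 - 340 = 327*sqrt(9029)/5 - 340 = -340 + 327*sqrt(9029)/5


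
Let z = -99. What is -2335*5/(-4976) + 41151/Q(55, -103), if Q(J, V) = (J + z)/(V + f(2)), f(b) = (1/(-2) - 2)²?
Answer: 112566803/1244 ≈ 90488.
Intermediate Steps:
f(b) = 25/4 (f(b) = (-½ - 2)² = (-5/2)² = 25/4)
Q(J, V) = (-99 + J)/(25/4 + V) (Q(J, V) = (J - 99)/(V + 25/4) = (-99 + J)/(25/4 + V))
-2335*5/(-4976) + 41151/Q(55, -103) = -2335*5/(-4976) + 41151/((4*(-99 + 55)/(25 + 4*(-103)))) = -11675*(-1/4976) + 41151/((4*(-44)/(25 - 412))) = 11675/4976 + 41151/((4*(-44)/(-387))) = 11675/4976 + 41151/((4*(-1/387)*(-44))) = 11675/4976 + 41151/(176/387) = 11675/4976 + 41151*(387/176) = 11675/4976 + 1447767/16 = 112566803/1244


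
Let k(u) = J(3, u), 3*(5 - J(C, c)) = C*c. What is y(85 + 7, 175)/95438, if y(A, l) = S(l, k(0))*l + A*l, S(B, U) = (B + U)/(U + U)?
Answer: 1375/6817 ≈ 0.20170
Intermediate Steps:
J(C, c) = 5 - C*c/3
k(u) = 5 - u (k(u) = 5 - 1/3*3*u = 5 - u)
S(B, U) = (B + U)/(2*U) (S(B, U) = (B + U)/((2*U)) = (B + U)*(1/(2*U)) = (B + U)/(2*U))
y(A, l) = A*l + l*(1/2 + l/10) (y(A, l) = ((l + (5 - 1*0))/(2*(5 - 1*0)))*l + A*l = ((l + (5 + 0))/(2*(5 + 0)))*l + A*l = ((1/2)*(l + 5)/5)*l + A*l = ((1/2)*(1/5)*(5 + l))*l + A*l = (1/2 + l/10)*l + A*l = l*(1/2 + l/10) + A*l = A*l + l*(1/2 + l/10))
y(85 + 7, 175)/95438 = ((1/10)*175*(5 + 175 + 10*(85 + 7)))/95438 = ((1/10)*175*(5 + 175 + 10*92))*(1/95438) = ((1/10)*175*(5 + 175 + 920))*(1/95438) = ((1/10)*175*1100)*(1/95438) = 19250*(1/95438) = 1375/6817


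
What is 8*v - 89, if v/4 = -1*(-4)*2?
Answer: 167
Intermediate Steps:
v = 32 (v = 4*(-1*(-4)*2) = 4*(4*2) = 4*8 = 32)
8*v - 89 = 8*32 - 89 = 256 - 89 = 167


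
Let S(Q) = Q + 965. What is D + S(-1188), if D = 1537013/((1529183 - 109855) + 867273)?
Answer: -508375010/2286601 ≈ -222.33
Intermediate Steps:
D = 1537013/2286601 (D = 1537013/(1419328 + 867273) = 1537013/2286601 ≈ 0.67218)
S(Q) = 965 + Q
D + S(-1188) = 1537013/2286601 + (965 - 1188) = 1537013/2286601 - 223 = -508375010/2286601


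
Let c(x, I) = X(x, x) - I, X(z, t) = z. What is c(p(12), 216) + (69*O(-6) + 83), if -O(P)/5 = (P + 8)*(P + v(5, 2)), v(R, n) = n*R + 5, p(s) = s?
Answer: -6331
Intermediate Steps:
c(x, I) = x - I
v(R, n) = 5 + R*n (v(R, n) = R*n + 5 = 5 + R*n)
O(P) = -5*(8 + P)*(15 + P) (O(P) = -5*(P + 8)*(P + (5 + 5*2)) = -5*(8 + P)*(P + (5 + 10)) = -5*(8 + P)*(P + 15) = -5*(8 + P)*(15 + P))
c(p(12), 216) + (69*O(-6) + 83) = (12 - 1*216) + (69*(-600 - 115*(-6) - 5*(-6)²) + 83) = (12 - 216) + (69*(-600 + 690 - 5*36) + 83) = -204 + (69*(-600 + 690 - 180) + 83) = -204 + (69*(-90) + 83) = -204 + (-6210 + 83) = -204 - 6127 = -6331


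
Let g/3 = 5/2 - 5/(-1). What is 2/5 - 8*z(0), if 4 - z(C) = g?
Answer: 742/5 ≈ 148.40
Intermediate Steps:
g = 45/2 (g = 3*(5/2 - 5/(-1)) = 3*(5*(1/2) - 5*(-1)) = 3*(5/2 + 5) = 3*(15/2) = 45/2 ≈ 22.500)
z(C) = -37/2 (z(C) = 4 - 1*45/2 = 4 - 45/2 = -37/2)
2/5 - 8*z(0) = 2/5 - 8*(-37/2) = 2*(1/5) + 148 = 2/5 + 148 = 742/5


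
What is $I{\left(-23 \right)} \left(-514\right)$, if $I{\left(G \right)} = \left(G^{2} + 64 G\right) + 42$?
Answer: $463114$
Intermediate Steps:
$I{\left(G \right)} = 42 + G^{2} + 64 G$
$I{\left(-23 \right)} \left(-514\right) = \left(42 + \left(-23\right)^{2} + 64 \left(-23\right)\right) \left(-514\right) = \left(42 + 529 - 1472\right) \left(-514\right) = \left(-901\right) \left(-514\right) = 463114$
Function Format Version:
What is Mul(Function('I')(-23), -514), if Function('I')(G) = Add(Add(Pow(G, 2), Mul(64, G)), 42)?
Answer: 463114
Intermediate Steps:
Function('I')(G) = Add(42, Pow(G, 2), Mul(64, G))
Mul(Function('I')(-23), -514) = Mul(Add(42, Pow(-23, 2), Mul(64, -23)), -514) = Mul(Add(42, 529, -1472), -514) = Mul(-901, -514) = 463114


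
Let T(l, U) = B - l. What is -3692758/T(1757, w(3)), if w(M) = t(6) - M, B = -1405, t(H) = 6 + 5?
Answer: 1846379/1581 ≈ 1167.9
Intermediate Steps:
t(H) = 11
w(M) = 11 - M
T(l, U) = -1405 - l
-3692758/T(1757, w(3)) = -3692758/(-1405 - 1*1757) = -3692758/(-1405 - 1757) = -3692758/(-3162) = -3692758*(-1/3162) = 1846379/1581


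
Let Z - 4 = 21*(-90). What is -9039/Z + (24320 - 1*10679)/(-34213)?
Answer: 12327147/2805466 ≈ 4.3940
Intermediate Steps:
Z = -1886 (Z = 4 + 21*(-90) = 4 - 1890 = -1886)
-9039/Z + (24320 - 1*10679)/(-34213) = -9039/(-1886) + (24320 - 1*10679)/(-34213) = -9039*(-1/1886) + (24320 - 10679)*(-1/34213) = 393/82 + 13641*(-1/34213) = 393/82 - 13641/34213 = 12327147/2805466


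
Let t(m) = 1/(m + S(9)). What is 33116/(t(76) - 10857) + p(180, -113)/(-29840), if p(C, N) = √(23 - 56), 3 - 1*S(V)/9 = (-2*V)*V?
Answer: -760207/249232 - I*√33/29840 ≈ -3.0502 - 0.00019251*I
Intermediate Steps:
S(V) = 27 + 18*V² (S(V) = 27 - 9*(-2*V)*V = 27 - (-18)*V² = 27 + 18*V²)
p(C, N) = I*√33 (p(C, N) = √(-33) = I*√33)
t(m) = 1/(1485 + m) (t(m) = 1/(m + (27 + 18*9²)) = 1/(m + (27 + 18*81)) = 1/(m + (27 + 1458)) = 1/(m + 1485) = 1/(1485 + m))
33116/(t(76) - 10857) + p(180, -113)/(-29840) = 33116/(1/(1485 + 76) - 10857) + (I*√33)/(-29840) = 33116/(1/1561 - 10857) + (I*√33)*(-1/29840) = 33116/(1/1561 - 10857) - I*√33/29840 = 33116/(-16947776/1561) - I*√33/29840 = 33116*(-1561/16947776) - I*√33/29840 = -760207/249232 - I*√33/29840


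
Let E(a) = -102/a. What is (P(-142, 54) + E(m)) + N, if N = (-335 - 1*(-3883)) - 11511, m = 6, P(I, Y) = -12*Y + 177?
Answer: -8451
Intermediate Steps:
P(I, Y) = 177 - 12*Y
N = -7963 (N = (-335 + 3883) - 11511 = 3548 - 11511 = -7963)
(P(-142, 54) + E(m)) + N = ((177 - 12*54) - 102/6) - 7963 = ((177 - 648) - 102*1/6) - 7963 = (-471 - 17) - 7963 = -488 - 7963 = -8451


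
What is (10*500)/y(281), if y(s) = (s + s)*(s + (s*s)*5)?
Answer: 1250/55509583 ≈ 2.2519e-5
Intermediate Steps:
y(s) = 2*s*(s + 5*s²) (y(s) = (2*s)*(s + s²*5) = (2*s)*(s + 5*s²) = 2*s*(s + 5*s²))
(10*500)/y(281) = (10*500)/((281²*(2 + 10*281))) = 5000/((78961*(2 + 2810))) = 5000/((78961*2812)) = 5000/222038332 = 5000*(1/222038332) = 1250/55509583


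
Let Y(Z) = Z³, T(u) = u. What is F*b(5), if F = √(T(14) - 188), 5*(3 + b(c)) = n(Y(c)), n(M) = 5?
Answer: -2*I*√174 ≈ -26.382*I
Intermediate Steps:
b(c) = -2 (b(c) = -3 + (⅕)*5 = -3 + 1 = -2)
F = I*√174 (F = √(14 - 188) = √(-174) = I*√174 ≈ 13.191*I)
F*b(5) = (I*√174)*(-2) = -2*I*√174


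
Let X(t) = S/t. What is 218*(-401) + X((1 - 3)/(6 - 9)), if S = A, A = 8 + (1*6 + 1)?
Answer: -174791/2 ≈ -87396.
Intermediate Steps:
A = 15 (A = 8 + (6 + 1) = 8 + 7 = 15)
S = 15
X(t) = 15/t
218*(-401) + X((1 - 3)/(6 - 9)) = 218*(-401) + 15/(((1 - 3)/(6 - 9))) = -87418 + 15/((-2/(-3))) = -87418 + 15/((-2*(-⅓))) = -87418 + 15/(⅔) = -87418 + 15*(3/2) = -87418 + 45/2 = -174791/2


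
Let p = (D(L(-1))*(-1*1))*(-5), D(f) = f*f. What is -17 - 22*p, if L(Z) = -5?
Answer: -2767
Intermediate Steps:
D(f) = f**2
p = 125 (p = ((-5)**2*(-1*1))*(-5) = (25*(-1))*(-5) = -25*(-5) = 125)
-17 - 22*p = -17 - 22*125 = -17 - 2750 = -2767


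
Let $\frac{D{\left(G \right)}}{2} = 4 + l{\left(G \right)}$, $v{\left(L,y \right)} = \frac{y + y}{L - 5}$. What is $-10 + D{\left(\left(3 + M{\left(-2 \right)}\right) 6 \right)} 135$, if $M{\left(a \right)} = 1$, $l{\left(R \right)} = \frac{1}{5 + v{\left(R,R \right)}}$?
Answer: $\frac{158140}{143} \approx 1105.9$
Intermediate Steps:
$v{\left(L,y \right)} = \frac{2 y}{-5 + L}$
$l{\left(R \right)} = \frac{1}{5 + \frac{2 R}{-5 + R}}$
$D{\left(G \right)} = 8 + \frac{2 \left(-5 + G\right)}{-25 + 7 G}$ ($D{\left(G \right)} = 2 \left(4 + \frac{-5 + G}{-25 + 7 G}\right) = 8 + \frac{2 \left(-5 + G\right)}{-25 + 7 G}$)
$-10 + D{\left(\left(3 + M{\left(-2 \right)}\right) 6 \right)} 135 = -10 + \frac{2 \left(-105 + 29 \left(3 + 1\right) 6\right)}{-25 + 7 \left(3 + 1\right) 6} \cdot 135 = -10 + \frac{2 \left(-105 + 29 \cdot 4 \cdot 6\right)}{-25 + 7 \cdot 4 \cdot 6} \cdot 135 = -10 + \frac{2 \left(-105 + 29 \cdot 24\right)}{-25 + 7 \cdot 24} \cdot 135 = -10 + \frac{2 \left(-105 + 696\right)}{-25 + 168} \cdot 135 = -10 + 2 \cdot \frac{1}{143} \cdot 591 \cdot 135 = -10 + \frac{1182}{143} \cdot 135 = -10 + \frac{159570}{143} = \frac{158140}{143}$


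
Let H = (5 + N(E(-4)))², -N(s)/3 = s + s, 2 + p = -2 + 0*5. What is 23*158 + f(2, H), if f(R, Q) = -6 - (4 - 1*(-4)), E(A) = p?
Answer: 3620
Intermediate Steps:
p = -4 (p = -2 + (-2 + 0*5) = -2 + (-2 + 0) = -2 - 2 = -4)
E(A) = -4
N(s) = -6*s (N(s) = -3*(s + s) = -6*s)
H = 841 (H = (5 - 6*(-4))² = (5 + 24)² = 29² = 841)
f(R, Q) = -14 (f(R, Q) = -6 - (4 + 4) = -6 - 1*8 = -6 - 8 = -14)
23*158 + f(2, H) = 23*158 - 14 = 3634 - 14 = 3620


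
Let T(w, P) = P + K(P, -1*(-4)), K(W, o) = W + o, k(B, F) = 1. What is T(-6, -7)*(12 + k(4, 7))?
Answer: -130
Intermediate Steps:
T(w, P) = 4 + 2*P (T(w, P) = P + (P - 1*(-4)) = P + (P + 4) = P + (4 + P) = 4 + 2*P)
T(-6, -7)*(12 + k(4, 7)) = (4 + 2*(-7))*(12 + 1) = (4 - 14)*13 = -10*13 = -130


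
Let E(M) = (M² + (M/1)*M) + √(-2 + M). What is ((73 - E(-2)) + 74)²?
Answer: 19317 - 556*I ≈ 19317.0 - 556.0*I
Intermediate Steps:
E(M) = √(-2 + M) + 2*M² (E(M) = (M² + (M*1)*M) + √(-2 + M) = (M² + M*M) + √(-2 + M) = (M² + M²) + √(-2 + M) = 2*M² + √(-2 + M) = √(-2 + M) + 2*M²)
((73 - E(-2)) + 74)² = ((73 - (√(-2 - 2) + 2*(-2)²)) + 74)² = ((73 - (√(-4) + 2*4)) + 74)² = ((73 - (2*I + 8)) + 74)² = ((73 - (8 + 2*I)) + 74)² = ((73 + (-8 - 2*I)) + 74)² = ((65 - 2*I) + 74)² = (139 - 2*I)²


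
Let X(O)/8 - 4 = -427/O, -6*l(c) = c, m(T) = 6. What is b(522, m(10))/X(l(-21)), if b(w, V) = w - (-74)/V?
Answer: -1603/2832 ≈ -0.56603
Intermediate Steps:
l(c) = -c/6
X(O) = 32 - 3416/O (X(O) = 32 + 8*(-427/O) = 32 - 3416/O)
b(w, V) = w + 74/V
b(522, m(10))/X(l(-21)) = (522 + 74/6)/(32 - 3416/((-⅙*(-21)))) = (522 + 74*(⅙))/(32 - 3416/7/2) = (522 + 37/3)/(32 - 3416*2/7) = 1603/(3*(32 - 976)) = (1603/3)/(-944) = (1603/3)*(-1/944) = -1603/2832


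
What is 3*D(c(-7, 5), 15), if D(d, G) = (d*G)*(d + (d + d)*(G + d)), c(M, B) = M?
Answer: 37485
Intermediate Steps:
D(d, G) = G*d*(d + 2*d*(G + d)) (D(d, G) = (G*d)*(d + (2*d)*(G + d)) = (G*d)*(d + 2*d*(G + d)) = G*d*(d + 2*d*(G + d)))
3*D(c(-7, 5), 15) = 3*(15*(-7)²*(1 + 2*15 + 2*(-7))) = 3*(15*49*(1 + 30 - 14)) = 3*(15*49*17) = 3*12495 = 37485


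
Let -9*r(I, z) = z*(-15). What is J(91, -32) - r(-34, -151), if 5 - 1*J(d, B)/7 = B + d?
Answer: -379/3 ≈ -126.33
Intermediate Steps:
r(I, z) = 5*z/3 (r(I, z) = -z*(-15)/9 = -(-5)*z/3 = 5*z/3)
J(d, B) = 35 - 7*B - 7*d (J(d, B) = 35 - 7*(B + d) = 35 + (-7*B - 7*d) = 35 - 7*B - 7*d)
J(91, -32) - r(-34, -151) = (35 - 7*(-32) - 7*91) - 5*(-151)/3 = (35 + 224 - 637) - 1*(-755/3) = -378 + 755/3 = -379/3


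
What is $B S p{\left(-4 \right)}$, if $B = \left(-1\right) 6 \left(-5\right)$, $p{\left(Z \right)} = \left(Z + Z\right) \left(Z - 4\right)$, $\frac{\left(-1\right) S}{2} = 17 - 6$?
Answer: $-42240$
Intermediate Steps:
$S = -22$ ($S = - 2 \left(17 - 6\right) = \left(-2\right) 11 = -22$)
$p{\left(Z \right)} = 2 Z \left(-4 + Z\right)$
$B = 30$ ($B = \left(-6\right) \left(-5\right) = 30$)
$B S p{\left(-4 \right)} = 30 \left(-22\right) 2 \left(-4\right) \left(-4 - 4\right) = - 660 \cdot 2 \left(-4\right) \left(-8\right) = \left(-660\right) 64 = -42240$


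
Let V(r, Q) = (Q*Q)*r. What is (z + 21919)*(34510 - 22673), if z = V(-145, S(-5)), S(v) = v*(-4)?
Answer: -427090797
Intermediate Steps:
S(v) = -4*v
V(r, Q) = r*Q² (V(r, Q) = Q²*r = r*Q²)
z = -58000 (z = -145*(-4*(-5))² = -145*20² = -145*400 = -58000)
(z + 21919)*(34510 - 22673) = (-58000 + 21919)*(34510 - 22673) = -36081*11837 = -427090797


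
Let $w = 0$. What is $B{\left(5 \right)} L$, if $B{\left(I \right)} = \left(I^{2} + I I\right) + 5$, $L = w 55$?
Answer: $0$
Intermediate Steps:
$L = 0$ ($L = 0 \cdot 55 = 0$)
$B{\left(I \right)} = 5 + 2 I^{2}$ ($B{\left(I \right)} = \left(I^{2} + I^{2}\right) + 5 = 2 I^{2} + 5 = 5 + 2 I^{2}$)
$B{\left(5 \right)} L = \left(5 + 2 \cdot 5^{2}\right) 0 = \left(5 + 2 \cdot 25\right) 0 = \left(5 + 50\right) 0 = 55 \cdot 0 = 0$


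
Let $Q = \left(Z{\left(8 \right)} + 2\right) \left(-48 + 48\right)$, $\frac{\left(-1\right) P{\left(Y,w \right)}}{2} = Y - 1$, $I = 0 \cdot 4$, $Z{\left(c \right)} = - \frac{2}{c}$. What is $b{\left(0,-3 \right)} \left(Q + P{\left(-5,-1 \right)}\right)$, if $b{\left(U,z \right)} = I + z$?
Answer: $-36$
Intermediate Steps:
$I = 0$
$b{\left(U,z \right)} = z$ ($b{\left(U,z \right)} = 0 + z = z$)
$P{\left(Y,w \right)} = 2 - 2 Y$ ($P{\left(Y,w \right)} = - 2 \left(Y - 1\right) = - 2 \left(-1 + Y\right) = 2 - 2 Y$)
$Q = 0$ ($Q = \left(- \frac{2}{8} + 2\right) \left(-48 + 48\right) = \left(\left(-2\right) \frac{1}{8} + 2\right) 0 = \left(- \frac{1}{4} + 2\right) 0 = \frac{7}{4} \cdot 0 = 0$)
$b{\left(0,-3 \right)} \left(Q + P{\left(-5,-1 \right)}\right) = - 3 \left(0 + \left(2 - -10\right)\right) = - 3 \left(0 + \left(2 + 10\right)\right) = - 3 \left(0 + 12\right) = \left(-3\right) 12 = -36$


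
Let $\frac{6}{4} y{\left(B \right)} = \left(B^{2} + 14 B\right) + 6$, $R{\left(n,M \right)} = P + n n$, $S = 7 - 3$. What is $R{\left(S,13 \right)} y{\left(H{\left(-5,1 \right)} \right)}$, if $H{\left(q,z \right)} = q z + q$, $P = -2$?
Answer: $- \frac{952}{3} \approx -317.33$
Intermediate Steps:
$H{\left(q,z \right)} = q + q z$
$S = 4$ ($S = 7 - 3 = 4$)
$R{\left(n,M \right)} = -2 + n^{2}$ ($R{\left(n,M \right)} = -2 + n n = -2 + n^{2}$)
$y{\left(B \right)} = 4 + \frac{2 B^{2}}{3} + \frac{28 B}{3}$ ($y{\left(B \right)} = \frac{2 \left(\left(B^{2} + 14 B\right) + 6\right)}{3} = \frac{2 \left(6 + B^{2} + 14 B\right)}{3} = 4 + \frac{2 B^{2}}{3} + \frac{28 B}{3}$)
$R{\left(S,13 \right)} y{\left(H{\left(-5,1 \right)} \right)} = \left(-2 + 4^{2}\right) \left(4 + \frac{2 \left(- 5 \left(1 + 1\right)\right)^{2}}{3} + \frac{28 \left(- 5 \left(1 + 1\right)\right)}{3}\right) = \left(-2 + 16\right) \left(4 + \frac{2 \left(\left(-5\right) 2\right)^{2}}{3} + \frac{28 \left(\left(-5\right) 2\right)}{3}\right) = 14 \left(4 + \frac{2 \left(-10\right)^{2}}{3} + \frac{28}{3} \left(-10\right)\right) = 14 \left(4 + \frac{2}{3} \cdot 100 - \frac{280}{3}\right) = 14 \left(4 + \frac{200}{3} - \frac{280}{3}\right) = 14 \left(- \frac{68}{3}\right) = - \frac{952}{3}$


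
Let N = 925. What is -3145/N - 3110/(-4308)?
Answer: -28843/10770 ≈ -2.6781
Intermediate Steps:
-3145/N - 3110/(-4308) = -3145/925 - 3110/(-4308) = -3145*1/925 - 3110*(-1/4308) = -17/5 + 1555/2154 = -28843/10770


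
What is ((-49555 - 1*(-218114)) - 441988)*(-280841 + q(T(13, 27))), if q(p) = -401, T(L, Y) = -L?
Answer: 76899718818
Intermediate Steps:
((-49555 - 1*(-218114)) - 441988)*(-280841 + q(T(13, 27))) = ((-49555 - 1*(-218114)) - 441988)*(-280841 - 401) = ((-49555 + 218114) - 441988)*(-281242) = (168559 - 441988)*(-281242) = -273429*(-281242) = 76899718818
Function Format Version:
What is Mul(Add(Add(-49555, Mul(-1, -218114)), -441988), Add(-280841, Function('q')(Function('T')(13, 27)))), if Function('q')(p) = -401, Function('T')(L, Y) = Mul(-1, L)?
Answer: 76899718818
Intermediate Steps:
Mul(Add(Add(-49555, Mul(-1, -218114)), -441988), Add(-280841, Function('q')(Function('T')(13, 27)))) = Mul(Add(Add(-49555, Mul(-1, -218114)), -441988), Add(-280841, -401)) = Mul(Add(Add(-49555, 218114), -441988), -281242) = Mul(Add(168559, -441988), -281242) = Mul(-273429, -281242) = 76899718818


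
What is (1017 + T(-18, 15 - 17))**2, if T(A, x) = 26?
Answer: 1087849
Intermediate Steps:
(1017 + T(-18, 15 - 17))**2 = (1017 + 26)**2 = 1043**2 = 1087849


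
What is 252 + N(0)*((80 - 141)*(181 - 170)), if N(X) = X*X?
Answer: 252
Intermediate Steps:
N(X) = X²
252 + N(0)*((80 - 141)*(181 - 170)) = 252 + 0²*((80 - 141)*(181 - 170)) = 252 + 0*(-61*11) = 252 + 0*(-671) = 252 + 0 = 252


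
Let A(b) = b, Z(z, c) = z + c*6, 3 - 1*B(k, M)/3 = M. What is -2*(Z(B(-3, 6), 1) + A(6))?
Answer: -6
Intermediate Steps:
B(k, M) = 9 - 3*M
Z(z, c) = z + 6*c
-2*(Z(B(-3, 6), 1) + A(6)) = -2*(((9 - 3*6) + 6*1) + 6) = -2*(((9 - 18) + 6) + 6) = -2*((-9 + 6) + 6) = -2*(-3 + 6) = -2*3 = -6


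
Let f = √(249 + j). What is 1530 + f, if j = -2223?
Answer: 1530 + I*√1974 ≈ 1530.0 + 44.43*I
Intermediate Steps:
f = I*√1974 (f = √(249 - 2223) = √(-1974) = I*√1974 ≈ 44.43*I)
1530 + f = 1530 + I*√1974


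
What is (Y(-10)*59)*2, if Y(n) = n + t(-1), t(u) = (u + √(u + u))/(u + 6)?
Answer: -6018/5 + 118*I*√2/5 ≈ -1203.6 + 33.375*I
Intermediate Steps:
t(u) = (u + √2*√u)/(6 + u) (t(u) = (u + √(2*u))/(6 + u) = (u + √2*√u)/(6 + u))
Y(n) = -⅕ + n + I*√2/5 (Y(n) = n + (-1 + √2*√(-1))/(6 - 1) = n + (-1 + √2*I)/5 = n + (-1 + I*√2)/5 = n + (-⅕ + I*√2/5) = -⅕ + n + I*√2/5)
(Y(-10)*59)*2 = ((-⅕ - 10 + I*√2/5)*59)*2 = ((-51/5 + I*√2/5)*59)*2 = (-3009/5 + 59*I*√2/5)*2 = -6018/5 + 118*I*√2/5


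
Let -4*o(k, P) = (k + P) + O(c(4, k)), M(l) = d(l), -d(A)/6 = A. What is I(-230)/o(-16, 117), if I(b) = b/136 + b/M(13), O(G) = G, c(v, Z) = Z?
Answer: -667/11271 ≈ -0.059178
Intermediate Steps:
d(A) = -6*A
M(l) = -6*l
o(k, P) = -k/2 - P/4 (o(k, P) = -((k + P) + k)/4 = -((P + k) + k)/4 = -(P + 2*k)/4 = -k/2 - P/4)
I(b) = -29*b/5304 (I(b) = b/136 + b/((-6*13)) = b*(1/136) + b/(-78) = b/136 + b*(-1/78) = b/136 - b/78 = -29*b/5304)
I(-230)/o(-16, 117) = (-29/5304*(-230))/(-1/2*(-16) - 1/4*117) = 3335/(2652*(8 - 117/4)) = 3335/(2652*(-85/4)) = (3335/2652)*(-4/85) = -667/11271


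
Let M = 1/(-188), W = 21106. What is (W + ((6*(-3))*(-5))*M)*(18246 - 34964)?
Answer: -16583578921/47 ≈ -3.5284e+8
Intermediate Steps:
M = -1/188 ≈ -0.0053191
(W + ((6*(-3))*(-5))*M)*(18246 - 34964) = (21106 + ((6*(-3))*(-5))*(-1/188))*(18246 - 34964) = (21106 - 18*(-5)*(-1/188))*(-16718) = (21106 + 90*(-1/188))*(-16718) = (21106 - 45/94)*(-16718) = (1983919/94)*(-16718) = -16583578921/47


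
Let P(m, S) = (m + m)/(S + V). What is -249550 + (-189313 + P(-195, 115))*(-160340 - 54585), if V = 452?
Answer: 7690031018525/189 ≈ 4.0688e+10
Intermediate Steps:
P(m, S) = 2*m/(452 + S) (P(m, S) = (m + m)/(S + 452) = (2*m)/(452 + S) = 2*m/(452 + S))
-249550 + (-189313 + P(-195, 115))*(-160340 - 54585) = -249550 + (-189313 + 2*(-195)/(452 + 115))*(-160340 - 54585) = -249550 + (-189313 + 2*(-195)/567)*(-214925) = -249550 + (-189313 + 2*(-195)*(1/567))*(-214925) = -249550 + (-189313 - 130/189)*(-214925) = -249550 - 35780287/189*(-214925) = -249550 + 7690078183475/189 = 7690031018525/189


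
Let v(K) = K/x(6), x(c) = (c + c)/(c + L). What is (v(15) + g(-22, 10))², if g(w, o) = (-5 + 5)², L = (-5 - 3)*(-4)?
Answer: 9025/4 ≈ 2256.3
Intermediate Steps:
L = 32 (L = -8*(-4) = 32)
x(c) = 2*c/(32 + c) (x(c) = (c + c)/(c + 32) = (2*c)/(32 + c) = 2*c/(32 + c))
g(w, o) = 0 (g(w, o) = 0² = 0)
v(K) = 19*K/6 (v(K) = K/((2*6/(32 + 6))) = K/((2*6/38)) = K/((2*6*(1/38))) = K/(6/19) = K*(19/6) = 19*K/6)
(v(15) + g(-22, 10))² = ((19/6)*15 + 0)² = (95/2 + 0)² = (95/2)² = 9025/4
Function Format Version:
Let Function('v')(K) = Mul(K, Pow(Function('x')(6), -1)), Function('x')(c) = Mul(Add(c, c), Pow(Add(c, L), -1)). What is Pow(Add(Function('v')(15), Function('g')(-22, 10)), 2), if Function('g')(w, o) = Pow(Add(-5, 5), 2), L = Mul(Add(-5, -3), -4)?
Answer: Rational(9025, 4) ≈ 2256.3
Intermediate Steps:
L = 32 (L = Mul(-8, -4) = 32)
Function('x')(c) = Mul(2, c, Pow(Add(32, c), -1)) (Function('x')(c) = Mul(Add(c, c), Pow(Add(c, 32), -1)) = Mul(Mul(2, c), Pow(Add(32, c), -1)) = Mul(2, c, Pow(Add(32, c), -1)))
Function('g')(w, o) = 0 (Function('g')(w, o) = Pow(0, 2) = 0)
Function('v')(K) = Mul(Rational(19, 6), K) (Function('v')(K) = Mul(K, Pow(Mul(2, 6, Pow(Add(32, 6), -1)), -1)) = Mul(K, Pow(Mul(2, 6, Pow(38, -1)), -1)) = Mul(K, Pow(Mul(2, 6, Rational(1, 38)), -1)) = Mul(K, Pow(Rational(6, 19), -1)) = Mul(K, Rational(19, 6)) = Mul(Rational(19, 6), K))
Pow(Add(Function('v')(15), Function('g')(-22, 10)), 2) = Pow(Add(Mul(Rational(19, 6), 15), 0), 2) = Pow(Add(Rational(95, 2), 0), 2) = Pow(Rational(95, 2), 2) = Rational(9025, 4)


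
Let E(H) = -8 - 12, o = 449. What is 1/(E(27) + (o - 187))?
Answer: 1/242 ≈ 0.0041322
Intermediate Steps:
E(H) = -20
1/(E(27) + (o - 187)) = 1/(-20 + (449 - 187)) = 1/(-20 + 262) = 1/242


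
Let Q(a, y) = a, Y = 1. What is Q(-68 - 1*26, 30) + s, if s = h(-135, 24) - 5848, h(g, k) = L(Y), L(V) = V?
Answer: -5941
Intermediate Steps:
h(g, k) = 1
s = -5847 (s = 1 - 5848 = -5847)
Q(-68 - 1*26, 30) + s = (-68 - 1*26) - 5847 = (-68 - 26) - 5847 = -94 - 5847 = -5941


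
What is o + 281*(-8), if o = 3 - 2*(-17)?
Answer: -2211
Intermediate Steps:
o = 37 (o = 3 + 34 = 37)
o + 281*(-8) = 37 + 281*(-8) = 37 - 2248 = -2211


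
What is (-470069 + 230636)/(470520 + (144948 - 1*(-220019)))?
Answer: -239433/835487 ≈ -0.28658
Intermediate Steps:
(-470069 + 230636)/(470520 + (144948 - 1*(-220019))) = -239433/(470520 + (144948 + 220019)) = -239433/(470520 + 364967) = -239433/835487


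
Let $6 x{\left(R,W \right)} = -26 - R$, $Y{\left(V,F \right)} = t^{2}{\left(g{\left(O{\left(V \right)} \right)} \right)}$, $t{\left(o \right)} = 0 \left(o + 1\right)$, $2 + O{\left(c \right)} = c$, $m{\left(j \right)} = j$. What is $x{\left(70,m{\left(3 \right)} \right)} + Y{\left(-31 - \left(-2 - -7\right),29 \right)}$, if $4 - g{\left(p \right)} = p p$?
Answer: $-16$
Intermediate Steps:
$O{\left(c \right)} = -2 + c$
$g{\left(p \right)} = 4 - p^{2}$ ($g{\left(p \right)} = 4 - p p = 4 - p^{2}$)
$t{\left(o \right)} = 0$ ($t{\left(o \right)} = 0 \left(1 + o\right) = 0$)
$Y{\left(V,F \right)} = 0$ ($Y{\left(V,F \right)} = 0^{2} = 0$)
$x{\left(R,W \right)} = - \frac{13}{3} - \frac{R}{6}$ ($x{\left(R,W \right)} = \frac{-26 - R}{6} = - \frac{13}{3} - \frac{R}{6}$)
$x{\left(70,m{\left(3 \right)} \right)} + Y{\left(-31 - \left(-2 - -7\right),29 \right)} = \left(- \frac{13}{3} - \frac{35}{3}\right) + 0 = -16 + 0 = -16$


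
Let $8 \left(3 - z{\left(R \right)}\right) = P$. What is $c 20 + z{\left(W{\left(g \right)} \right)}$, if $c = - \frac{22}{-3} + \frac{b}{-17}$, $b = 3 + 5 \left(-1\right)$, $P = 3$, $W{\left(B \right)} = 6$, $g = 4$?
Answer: $\frac{61871}{408} \approx 151.64$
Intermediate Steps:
$b = -2$ ($b = 3 - 5 = -2$)
$c = \frac{380}{51}$ ($c = - \frac{22}{-3} - \frac{2}{-17} = \left(-22\right) \left(- \frac{1}{3}\right) - - \frac{2}{17} = \frac{22}{3} + \frac{2}{17} = \frac{380}{51} \approx 7.451$)
$z{\left(R \right)} = \frac{21}{8}$ ($z{\left(R \right)} = 3 - \frac{3}{8} = \frac{21}{8}$)
$c 20 + z{\left(W{\left(g \right)} \right)} = \frac{380}{51} \cdot 20 + \frac{21}{8} = \frac{7600}{51} + \frac{21}{8} = \frac{61871}{408}$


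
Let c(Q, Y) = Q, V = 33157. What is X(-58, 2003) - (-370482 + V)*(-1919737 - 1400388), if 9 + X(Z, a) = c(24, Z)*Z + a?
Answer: -1119961165023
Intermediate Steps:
X(Z, a) = -9 + a + 24*Z (X(Z, a) = -9 + (24*Z + a) = -9 + (a + 24*Z) = -9 + a + 24*Z)
X(-58, 2003) - (-370482 + V)*(-1919737 - 1400388) = (-9 + 2003 + 24*(-58)) - (-370482 + 33157)*(-1919737 - 1400388) = (-9 + 2003 - 1392) - (-337325)*(-3320125) = 602 - 1*1119961165625 = 602 - 1119961165625 = -1119961165023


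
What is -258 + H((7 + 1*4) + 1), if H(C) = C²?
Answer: -114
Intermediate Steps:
-258 + H((7 + 1*4) + 1) = -258 + ((7 + 1*4) + 1)² = -258 + ((7 + 4) + 1)² = -258 + (11 + 1)² = -258 + 12² = -258 + 144 = -114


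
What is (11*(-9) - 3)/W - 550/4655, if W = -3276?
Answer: -6319/72618 ≈ -0.087017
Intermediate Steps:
(11*(-9) - 3)/W - 550/4655 = (11*(-9) - 3)/(-3276) - 550/4655 = (-99 - 3)*(-1/3276) - 550*1/4655 = -102*(-1/3276) - 110/931 = 17/546 - 110/931 = -6319/72618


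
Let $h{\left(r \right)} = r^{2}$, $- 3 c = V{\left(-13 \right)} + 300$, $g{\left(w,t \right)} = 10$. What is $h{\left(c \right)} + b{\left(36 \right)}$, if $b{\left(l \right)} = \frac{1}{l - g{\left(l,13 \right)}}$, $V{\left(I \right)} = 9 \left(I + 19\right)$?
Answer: $\frac{362025}{26} \approx 13924.0$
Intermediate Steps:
$V{\left(I \right)} = 171 + 9 I$ ($V{\left(I \right)} = 9 \left(19 + I\right) = 171 + 9 I$)
$b{\left(l \right)} = \frac{1}{-10 + l}$ ($b{\left(l \right)} = \frac{1}{l - 10} = \frac{1}{-10 + l}$)
$c = -118$ ($c = - \frac{\left(171 + 9 \left(-13\right)\right) + 300}{3} = - \frac{\left(171 - 117\right) + 300}{3} = - \frac{54 + 300}{3} = \left(- \frac{1}{3}\right) 354 = -118$)
$h{\left(c \right)} + b{\left(36 \right)} = \left(-118\right)^{2} + \frac{1}{-10 + 36} = 13924 + \frac{1}{26} = \frac{362025}{26}$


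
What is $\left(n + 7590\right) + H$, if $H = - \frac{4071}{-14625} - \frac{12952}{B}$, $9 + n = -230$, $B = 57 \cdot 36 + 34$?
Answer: $\frac{37346923226}{5084625} \approx 7345.1$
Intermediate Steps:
$B = 2086$ ($B = 2052 + 34 = 2086$)
$n = -239$ ($n = -9 - 230 = -239$)
$H = - \frac{30155149}{5084625}$ ($H = - \frac{4071}{-14625} - \frac{12952}{2086} = \left(-4071\right) \left(- \frac{1}{14625}\right) - \frac{6476}{1043} = \frac{1357}{4875} - \frac{6476}{1043} = - \frac{30155149}{5084625} \approx -5.9307$)
$\left(n + 7590\right) + H = \left(-239 + 7590\right) - \frac{30155149}{5084625} = 7351 - \frac{30155149}{5084625} = \frac{37346923226}{5084625}$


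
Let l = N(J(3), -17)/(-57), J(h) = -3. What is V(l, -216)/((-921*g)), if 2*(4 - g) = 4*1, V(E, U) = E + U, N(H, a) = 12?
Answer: 2054/17499 ≈ 0.11738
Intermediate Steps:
l = -4/19 (l = 12/(-57) = 12*(-1/57) = -4/19 ≈ -0.21053)
g = 2 (g = 4 - 2 = 2)
V(l, -216)/((-921*g)) = (-4/19 - 216)/((-921*2)) = -4108/19/(-1842) = -4108/19*(-1/1842) = 2054/17499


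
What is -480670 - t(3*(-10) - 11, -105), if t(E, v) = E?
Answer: -480629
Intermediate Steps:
-480670 - t(3*(-10) - 11, -105) = -480670 - (3*(-10) - 11) = -480670 - (-30 - 11) = -480670 - 1*(-41) = -480670 + 41 = -480629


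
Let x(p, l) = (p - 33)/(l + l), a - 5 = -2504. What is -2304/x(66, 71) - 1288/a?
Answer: -38930968/3927 ≈ -9913.7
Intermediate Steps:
a = -2499 (a = 5 - 2504 = -2499)
x(p, l) = (-33 + p)/(2*l) (x(p, l) = (-33 + p)/((2*l)) = (-33 + p)*(1/(2*l)) = (-33 + p)/(2*l))
-2304/x(66, 71) - 1288/a = -2304*142/(-33 + 66) - 1288/(-2499) = -2304/((½)*(1/71)*33) - 1288*(-1/2499) = -2304/33/142 + 184/357 = -2304*142/33 + 184/357 = -109056/11 + 184/357 = -38930968/3927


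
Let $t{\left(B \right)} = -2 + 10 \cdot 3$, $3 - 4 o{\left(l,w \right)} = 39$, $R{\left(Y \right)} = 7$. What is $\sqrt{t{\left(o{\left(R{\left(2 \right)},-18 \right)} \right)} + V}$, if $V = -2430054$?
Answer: $i \sqrt{2430026} \approx 1558.9 i$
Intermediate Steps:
$o{\left(l,w \right)} = -9$ ($o{\left(l,w \right)} = \frac{3}{4} - \frac{39}{4} = -9$)
$t{\left(B \right)} = 28$ ($t{\left(B \right)} = -2 + 30 = 28$)
$\sqrt{t{\left(o{\left(R{\left(2 \right)},-18 \right)} \right)} + V} = \sqrt{28 - 2430054} = \sqrt{-2430026} = i \sqrt{2430026}$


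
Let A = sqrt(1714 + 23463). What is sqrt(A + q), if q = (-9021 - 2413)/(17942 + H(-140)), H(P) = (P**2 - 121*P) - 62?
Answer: sqrt(-155559570 + 740384100*sqrt(25177))/27210 ≈ 12.588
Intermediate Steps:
H(P) = -62 + P**2 - 121*P
A = sqrt(25177) ≈ 158.67
q = -5717/27210 (q = (-9021 - 2413)/(17942 + (-62 + (-140)**2 - 121*(-140))) = -11434/(17942 + (-62 + 19600 + 16940)) = -11434/(17942 + 36478) = -11434/54420 = -11434*1/54420 = -5717/27210 ≈ -0.21011)
sqrt(A + q) = sqrt(sqrt(25177) - 5717/27210) = sqrt(-5717/27210 + sqrt(25177))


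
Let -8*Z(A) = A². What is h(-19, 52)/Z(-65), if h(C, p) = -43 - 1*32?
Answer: 24/169 ≈ 0.14201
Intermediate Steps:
Z(A) = -A²/8
h(C, p) = -75 (h(C, p) = -43 - 32 = -75)
h(-19, 52)/Z(-65) = -75/((-⅛*(-65)²)) = -75/((-⅛*4225)) = -75/(-4225/8) = -75*(-8/4225) = 24/169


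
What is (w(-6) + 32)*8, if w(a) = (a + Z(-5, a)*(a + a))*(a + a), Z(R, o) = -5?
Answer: -4928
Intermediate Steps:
w(a) = -18*a**2 (w(a) = (a - 5*(a + a))*(a + a) = (a - 10*a)*(2*a) = (-9*a)*(2*a) = -18*a**2)
(w(-6) + 32)*8 = (-18*(-6)**2 + 32)*8 = (-18*36 + 32)*8 = (-648 + 32)*8 = -616*8 = -4928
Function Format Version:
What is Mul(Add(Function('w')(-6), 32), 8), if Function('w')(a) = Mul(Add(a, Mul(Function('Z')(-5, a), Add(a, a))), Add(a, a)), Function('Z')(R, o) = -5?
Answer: -4928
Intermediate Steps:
Function('w')(a) = Mul(-18, Pow(a, 2)) (Function('w')(a) = Mul(Add(a, Mul(-5, Add(a, a))), Add(a, a)) = Mul(Add(a, Mul(-5, Mul(2, a))), Mul(2, a)) = Mul(Add(a, Mul(-10, a)), Mul(2, a)) = Mul(Mul(-9, a), Mul(2, a)) = Mul(-18, Pow(a, 2)))
Mul(Add(Function('w')(-6), 32), 8) = Mul(Add(Mul(-18, Pow(-6, 2)), 32), 8) = Mul(Add(Mul(-18, 36), 32), 8) = Mul(Add(-648, 32), 8) = Mul(-616, 8) = -4928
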